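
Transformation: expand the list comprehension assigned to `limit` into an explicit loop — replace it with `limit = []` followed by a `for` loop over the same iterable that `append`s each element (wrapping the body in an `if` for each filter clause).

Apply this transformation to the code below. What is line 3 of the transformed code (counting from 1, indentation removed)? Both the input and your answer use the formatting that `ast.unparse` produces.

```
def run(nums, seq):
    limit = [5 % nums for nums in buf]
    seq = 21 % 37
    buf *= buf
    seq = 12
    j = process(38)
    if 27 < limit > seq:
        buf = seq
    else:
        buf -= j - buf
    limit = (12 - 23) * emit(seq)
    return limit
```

for nums in buf:

Transformed code:
def run(nums, seq):
    limit = []
    for nums in buf:
        limit.append(5 % nums)
    seq = 21 % 37
    buf *= buf
    seq = 12
    j = process(38)
    if 27 < limit > seq:
        buf = seq
    else:
        buf -= j - buf
    limit = (12 - 23) * emit(seq)
    return limit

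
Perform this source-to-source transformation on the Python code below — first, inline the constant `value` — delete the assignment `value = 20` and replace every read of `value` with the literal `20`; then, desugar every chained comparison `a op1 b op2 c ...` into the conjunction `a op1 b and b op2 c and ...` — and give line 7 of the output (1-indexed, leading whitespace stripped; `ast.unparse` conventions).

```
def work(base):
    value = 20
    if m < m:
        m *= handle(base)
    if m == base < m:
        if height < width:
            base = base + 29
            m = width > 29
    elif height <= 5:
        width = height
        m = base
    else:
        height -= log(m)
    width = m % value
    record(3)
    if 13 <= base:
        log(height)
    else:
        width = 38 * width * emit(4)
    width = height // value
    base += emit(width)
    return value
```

Transformed code:
def work(base):
    if m < m:
        m *= handle(base)
    if m == base and base < m:
        if height < width:
            base = base + 29
            m = width > 29
    elif height <= 5:
        width = height
        m = base
    else:
        height -= log(m)
    width = m % 20
    record(3)
    if 13 <= base:
        log(height)
    else:
        width = 38 * width * emit(4)
    width = height // 20
    base += emit(width)
    return 20

m = width > 29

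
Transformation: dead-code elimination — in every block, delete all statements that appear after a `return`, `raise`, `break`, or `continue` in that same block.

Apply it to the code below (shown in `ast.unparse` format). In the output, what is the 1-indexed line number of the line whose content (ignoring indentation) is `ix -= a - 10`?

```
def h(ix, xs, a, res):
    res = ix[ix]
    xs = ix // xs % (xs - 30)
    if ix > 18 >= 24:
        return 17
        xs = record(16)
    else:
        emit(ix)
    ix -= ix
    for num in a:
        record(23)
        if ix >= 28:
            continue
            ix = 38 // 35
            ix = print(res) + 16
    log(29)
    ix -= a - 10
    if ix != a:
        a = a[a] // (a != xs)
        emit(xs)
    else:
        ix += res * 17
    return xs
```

Transformed code:
def h(ix, xs, a, res):
    res = ix[ix]
    xs = ix // xs % (xs - 30)
    if ix > 18 >= 24:
        return 17
    else:
        emit(ix)
    ix -= ix
    for num in a:
        record(23)
        if ix >= 28:
            continue
    log(29)
    ix -= a - 10
    if ix != a:
        a = a[a] // (a != xs)
        emit(xs)
    else:
        ix += res * 17
    return xs

14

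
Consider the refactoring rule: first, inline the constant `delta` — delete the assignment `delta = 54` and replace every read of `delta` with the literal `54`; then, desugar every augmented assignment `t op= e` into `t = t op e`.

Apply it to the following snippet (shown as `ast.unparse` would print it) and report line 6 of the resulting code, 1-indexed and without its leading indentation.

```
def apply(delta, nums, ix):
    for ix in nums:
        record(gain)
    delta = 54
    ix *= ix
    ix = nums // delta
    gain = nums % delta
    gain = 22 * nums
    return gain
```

Transformed code:
def apply(delta, nums, ix):
    for ix in nums:
        record(gain)
    ix = ix * ix
    ix = nums // 54
    gain = nums % 54
    gain = 22 * nums
    return gain

gain = nums % 54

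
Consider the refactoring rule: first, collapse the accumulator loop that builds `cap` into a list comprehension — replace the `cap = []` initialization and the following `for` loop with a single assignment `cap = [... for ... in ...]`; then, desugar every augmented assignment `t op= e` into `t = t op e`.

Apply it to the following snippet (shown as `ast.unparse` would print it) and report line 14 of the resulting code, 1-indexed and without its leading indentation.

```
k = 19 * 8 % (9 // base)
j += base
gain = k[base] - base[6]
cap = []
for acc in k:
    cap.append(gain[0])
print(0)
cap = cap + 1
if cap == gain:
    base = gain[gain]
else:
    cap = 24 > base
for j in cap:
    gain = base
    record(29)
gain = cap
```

Transformed code:
k = 19 * 8 % (9 // base)
j = j + base
gain = k[base] - base[6]
cap = [gain[0] for acc in k]
print(0)
cap = cap + 1
if cap == gain:
    base = gain[gain]
else:
    cap = 24 > base
for j in cap:
    gain = base
    record(29)
gain = cap

gain = cap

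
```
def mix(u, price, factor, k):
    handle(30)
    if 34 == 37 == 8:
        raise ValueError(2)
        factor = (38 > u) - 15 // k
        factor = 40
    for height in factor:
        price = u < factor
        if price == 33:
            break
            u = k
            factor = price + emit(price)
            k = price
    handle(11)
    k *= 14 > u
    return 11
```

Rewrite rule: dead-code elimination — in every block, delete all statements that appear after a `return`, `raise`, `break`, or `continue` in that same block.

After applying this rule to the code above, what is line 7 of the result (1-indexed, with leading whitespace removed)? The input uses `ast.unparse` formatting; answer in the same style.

if price == 33:

Transformed code:
def mix(u, price, factor, k):
    handle(30)
    if 34 == 37 == 8:
        raise ValueError(2)
    for height in factor:
        price = u < factor
        if price == 33:
            break
    handle(11)
    k *= 14 > u
    return 11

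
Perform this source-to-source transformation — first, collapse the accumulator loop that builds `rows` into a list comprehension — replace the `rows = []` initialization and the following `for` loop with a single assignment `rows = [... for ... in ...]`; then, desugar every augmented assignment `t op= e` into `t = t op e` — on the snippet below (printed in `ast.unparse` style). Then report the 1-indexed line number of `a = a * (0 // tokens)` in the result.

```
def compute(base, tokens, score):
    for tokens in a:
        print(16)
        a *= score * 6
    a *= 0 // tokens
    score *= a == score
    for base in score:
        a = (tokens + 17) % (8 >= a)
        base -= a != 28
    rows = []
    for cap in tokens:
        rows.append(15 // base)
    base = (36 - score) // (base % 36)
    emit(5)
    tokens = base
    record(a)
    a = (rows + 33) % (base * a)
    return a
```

Transformed code:
def compute(base, tokens, score):
    for tokens in a:
        print(16)
        a = a * (score * 6)
    a = a * (0 // tokens)
    score = score * (a == score)
    for base in score:
        a = (tokens + 17) % (8 >= a)
        base = base - (a != 28)
    rows = [15 // base for cap in tokens]
    base = (36 - score) // (base % 36)
    emit(5)
    tokens = base
    record(a)
    a = (rows + 33) % (base * a)
    return a

5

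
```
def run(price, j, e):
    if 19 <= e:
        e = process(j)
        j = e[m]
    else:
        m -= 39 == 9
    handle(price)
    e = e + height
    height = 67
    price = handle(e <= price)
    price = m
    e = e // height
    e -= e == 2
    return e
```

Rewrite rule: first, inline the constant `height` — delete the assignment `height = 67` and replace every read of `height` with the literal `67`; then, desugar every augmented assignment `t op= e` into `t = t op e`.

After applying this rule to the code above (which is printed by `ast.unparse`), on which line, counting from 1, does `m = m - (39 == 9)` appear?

6

Transformed code:
def run(price, j, e):
    if 19 <= e:
        e = process(j)
        j = e[m]
    else:
        m = m - (39 == 9)
    handle(price)
    e = e + 67
    price = handle(e <= price)
    price = m
    e = e // 67
    e = e - (e == 2)
    return e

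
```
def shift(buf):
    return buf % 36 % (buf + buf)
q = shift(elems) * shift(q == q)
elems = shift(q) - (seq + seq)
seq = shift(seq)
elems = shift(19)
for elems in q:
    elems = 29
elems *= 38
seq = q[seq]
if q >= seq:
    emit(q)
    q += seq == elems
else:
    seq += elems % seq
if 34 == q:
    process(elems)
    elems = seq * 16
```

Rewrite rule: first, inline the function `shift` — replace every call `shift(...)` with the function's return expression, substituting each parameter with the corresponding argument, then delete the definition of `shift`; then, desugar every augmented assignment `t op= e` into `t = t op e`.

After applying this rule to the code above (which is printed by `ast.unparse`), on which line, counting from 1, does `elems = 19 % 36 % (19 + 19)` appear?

4

Transformed code:
q = elems % 36 % (elems + elems) * ((q == q) % 36 % ((q == q) + (q == q)))
elems = q % 36 % (q + q) - (seq + seq)
seq = seq % 36 % (seq + seq)
elems = 19 % 36 % (19 + 19)
for elems in q:
    elems = 29
elems = elems * 38
seq = q[seq]
if q >= seq:
    emit(q)
    q = q + (seq == elems)
else:
    seq = seq + elems % seq
if 34 == q:
    process(elems)
    elems = seq * 16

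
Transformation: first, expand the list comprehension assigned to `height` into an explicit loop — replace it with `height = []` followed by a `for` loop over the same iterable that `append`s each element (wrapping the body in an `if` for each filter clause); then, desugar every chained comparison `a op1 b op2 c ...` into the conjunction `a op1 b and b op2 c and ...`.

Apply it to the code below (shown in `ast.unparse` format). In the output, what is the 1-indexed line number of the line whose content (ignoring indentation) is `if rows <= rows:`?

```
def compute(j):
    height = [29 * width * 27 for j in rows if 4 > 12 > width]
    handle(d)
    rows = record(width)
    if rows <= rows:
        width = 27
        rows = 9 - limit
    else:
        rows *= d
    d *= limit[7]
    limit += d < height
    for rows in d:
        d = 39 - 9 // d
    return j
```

Transformed code:
def compute(j):
    height = []
    for j in rows:
        if 4 > 12 and 12 > width:
            height.append(29 * width * 27)
    handle(d)
    rows = record(width)
    if rows <= rows:
        width = 27
        rows = 9 - limit
    else:
        rows *= d
    d *= limit[7]
    limit += d < height
    for rows in d:
        d = 39 - 9 // d
    return j

8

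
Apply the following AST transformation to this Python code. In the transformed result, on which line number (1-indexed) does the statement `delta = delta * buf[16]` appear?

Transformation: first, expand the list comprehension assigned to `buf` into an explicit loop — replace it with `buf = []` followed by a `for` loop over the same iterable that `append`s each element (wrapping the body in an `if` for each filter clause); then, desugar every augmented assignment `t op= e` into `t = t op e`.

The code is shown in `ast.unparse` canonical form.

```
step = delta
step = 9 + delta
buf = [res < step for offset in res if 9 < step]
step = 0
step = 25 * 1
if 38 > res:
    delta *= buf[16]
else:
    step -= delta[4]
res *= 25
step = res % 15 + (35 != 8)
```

Transformed code:
step = delta
step = 9 + delta
buf = []
for offset in res:
    if 9 < step:
        buf.append(res < step)
step = 0
step = 25 * 1
if 38 > res:
    delta = delta * buf[16]
else:
    step = step - delta[4]
res = res * 25
step = res % 15 + (35 != 8)

10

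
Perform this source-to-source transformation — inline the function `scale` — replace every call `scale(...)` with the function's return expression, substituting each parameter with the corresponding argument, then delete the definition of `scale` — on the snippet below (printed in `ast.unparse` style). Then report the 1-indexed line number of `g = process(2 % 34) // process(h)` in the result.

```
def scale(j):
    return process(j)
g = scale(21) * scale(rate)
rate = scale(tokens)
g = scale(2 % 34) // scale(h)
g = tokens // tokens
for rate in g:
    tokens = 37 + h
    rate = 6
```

3

Transformed code:
g = process(21) * process(rate)
rate = process(tokens)
g = process(2 % 34) // process(h)
g = tokens // tokens
for rate in g:
    tokens = 37 + h
    rate = 6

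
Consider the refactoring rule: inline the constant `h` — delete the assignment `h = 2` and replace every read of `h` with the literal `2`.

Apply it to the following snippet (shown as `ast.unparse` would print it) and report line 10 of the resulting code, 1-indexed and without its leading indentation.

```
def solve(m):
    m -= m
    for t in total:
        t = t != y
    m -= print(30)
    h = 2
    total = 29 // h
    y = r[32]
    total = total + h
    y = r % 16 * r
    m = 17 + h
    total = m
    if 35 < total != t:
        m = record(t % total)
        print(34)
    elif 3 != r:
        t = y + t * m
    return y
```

m = 17 + 2

Transformed code:
def solve(m):
    m -= m
    for t in total:
        t = t != y
    m -= print(30)
    total = 29 // 2
    y = r[32]
    total = total + 2
    y = r % 16 * r
    m = 17 + 2
    total = m
    if 35 < total != t:
        m = record(t % total)
        print(34)
    elif 3 != r:
        t = y + t * m
    return y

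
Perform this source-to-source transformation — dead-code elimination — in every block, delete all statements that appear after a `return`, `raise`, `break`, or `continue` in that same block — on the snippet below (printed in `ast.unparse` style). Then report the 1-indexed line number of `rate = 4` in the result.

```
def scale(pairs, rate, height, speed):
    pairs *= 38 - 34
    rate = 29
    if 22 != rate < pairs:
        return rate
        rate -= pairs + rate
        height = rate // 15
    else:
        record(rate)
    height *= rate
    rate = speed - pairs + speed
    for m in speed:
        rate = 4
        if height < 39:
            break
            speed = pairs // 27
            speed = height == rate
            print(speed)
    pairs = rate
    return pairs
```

Transformed code:
def scale(pairs, rate, height, speed):
    pairs *= 38 - 34
    rate = 29
    if 22 != rate < pairs:
        return rate
    else:
        record(rate)
    height *= rate
    rate = speed - pairs + speed
    for m in speed:
        rate = 4
        if height < 39:
            break
    pairs = rate
    return pairs

11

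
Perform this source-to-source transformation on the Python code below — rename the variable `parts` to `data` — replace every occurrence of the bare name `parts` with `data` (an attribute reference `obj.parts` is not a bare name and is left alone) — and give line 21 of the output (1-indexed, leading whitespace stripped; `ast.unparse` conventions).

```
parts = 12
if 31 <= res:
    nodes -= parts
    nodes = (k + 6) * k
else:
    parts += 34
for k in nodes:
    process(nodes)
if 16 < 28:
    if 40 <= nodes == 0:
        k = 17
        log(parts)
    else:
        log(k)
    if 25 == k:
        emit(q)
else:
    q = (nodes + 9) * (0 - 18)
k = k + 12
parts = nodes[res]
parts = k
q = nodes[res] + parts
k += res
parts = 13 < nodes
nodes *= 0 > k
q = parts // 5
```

Transformed code:
data = 12
if 31 <= res:
    nodes -= data
    nodes = (k + 6) * k
else:
    data += 34
for k in nodes:
    process(nodes)
if 16 < 28:
    if 40 <= nodes == 0:
        k = 17
        log(data)
    else:
        log(k)
    if 25 == k:
        emit(q)
else:
    q = (nodes + 9) * (0 - 18)
k = k + 12
data = nodes[res]
data = k
q = nodes[res] + data
k += res
data = 13 < nodes
nodes *= 0 > k
q = data // 5

data = k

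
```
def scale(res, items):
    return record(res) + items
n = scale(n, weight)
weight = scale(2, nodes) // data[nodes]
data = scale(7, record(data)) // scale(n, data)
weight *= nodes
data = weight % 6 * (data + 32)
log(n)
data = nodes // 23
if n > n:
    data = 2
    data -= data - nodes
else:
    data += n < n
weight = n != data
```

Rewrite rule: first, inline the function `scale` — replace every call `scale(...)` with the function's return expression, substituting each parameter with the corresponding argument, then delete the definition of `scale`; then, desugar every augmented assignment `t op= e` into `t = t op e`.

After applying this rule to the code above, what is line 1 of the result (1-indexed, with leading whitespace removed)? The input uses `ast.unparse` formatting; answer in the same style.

Transformed code:
n = record(n) + weight
weight = (record(2) + nodes) // data[nodes]
data = (record(7) + record(data)) // (record(n) + data)
weight = weight * nodes
data = weight % 6 * (data + 32)
log(n)
data = nodes // 23
if n > n:
    data = 2
    data = data - (data - nodes)
else:
    data = data + (n < n)
weight = n != data

n = record(n) + weight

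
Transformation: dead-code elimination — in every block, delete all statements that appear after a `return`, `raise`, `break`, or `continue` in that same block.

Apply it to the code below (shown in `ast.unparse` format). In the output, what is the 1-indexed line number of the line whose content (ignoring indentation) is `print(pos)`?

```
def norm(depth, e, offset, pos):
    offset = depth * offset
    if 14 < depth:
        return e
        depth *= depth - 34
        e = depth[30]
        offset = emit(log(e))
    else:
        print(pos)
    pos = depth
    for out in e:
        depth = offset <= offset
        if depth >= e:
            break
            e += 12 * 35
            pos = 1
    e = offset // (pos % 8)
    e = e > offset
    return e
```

6

Transformed code:
def norm(depth, e, offset, pos):
    offset = depth * offset
    if 14 < depth:
        return e
    else:
        print(pos)
    pos = depth
    for out in e:
        depth = offset <= offset
        if depth >= e:
            break
    e = offset // (pos % 8)
    e = e > offset
    return e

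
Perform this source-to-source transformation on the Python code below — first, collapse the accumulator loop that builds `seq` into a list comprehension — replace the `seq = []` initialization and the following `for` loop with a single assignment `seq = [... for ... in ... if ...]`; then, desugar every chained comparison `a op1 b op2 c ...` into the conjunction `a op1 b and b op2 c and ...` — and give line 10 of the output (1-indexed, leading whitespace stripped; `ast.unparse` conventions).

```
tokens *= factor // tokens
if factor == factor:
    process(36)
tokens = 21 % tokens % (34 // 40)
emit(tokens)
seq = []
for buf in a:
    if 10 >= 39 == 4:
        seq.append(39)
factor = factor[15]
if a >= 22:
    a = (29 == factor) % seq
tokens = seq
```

tokens = seq

Transformed code:
tokens *= factor // tokens
if factor == factor:
    process(36)
tokens = 21 % tokens % (34 // 40)
emit(tokens)
seq = [39 for buf in a if 10 >= 39 and 39 == 4]
factor = factor[15]
if a >= 22:
    a = (29 == factor) % seq
tokens = seq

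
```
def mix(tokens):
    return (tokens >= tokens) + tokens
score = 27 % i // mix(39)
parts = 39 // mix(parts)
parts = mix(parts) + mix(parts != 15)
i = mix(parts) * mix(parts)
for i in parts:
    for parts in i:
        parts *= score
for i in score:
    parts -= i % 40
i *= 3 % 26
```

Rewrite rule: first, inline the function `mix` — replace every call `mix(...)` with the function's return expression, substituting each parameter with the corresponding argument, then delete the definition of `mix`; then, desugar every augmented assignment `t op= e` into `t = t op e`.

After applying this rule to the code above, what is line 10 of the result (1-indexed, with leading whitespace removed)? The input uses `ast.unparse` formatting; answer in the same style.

i = i * (3 % 26)

Transformed code:
score = 27 % i // ((39 >= 39) + 39)
parts = 39 // ((parts >= parts) + parts)
parts = (parts >= parts) + parts + (((parts != 15) >= (parts != 15)) + (parts != 15))
i = ((parts >= parts) + parts) * ((parts >= parts) + parts)
for i in parts:
    for parts in i:
        parts = parts * score
for i in score:
    parts = parts - i % 40
i = i * (3 % 26)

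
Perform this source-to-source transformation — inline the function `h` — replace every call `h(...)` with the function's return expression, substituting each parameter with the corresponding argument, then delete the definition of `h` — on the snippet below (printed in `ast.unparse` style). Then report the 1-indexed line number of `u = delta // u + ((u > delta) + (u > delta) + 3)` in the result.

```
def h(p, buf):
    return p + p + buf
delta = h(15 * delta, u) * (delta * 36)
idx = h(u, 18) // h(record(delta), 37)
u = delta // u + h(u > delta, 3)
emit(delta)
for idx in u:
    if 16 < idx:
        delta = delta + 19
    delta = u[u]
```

Transformed code:
delta = (15 * delta + 15 * delta + u) * (delta * 36)
idx = (u + u + 18) // (record(delta) + record(delta) + 37)
u = delta // u + ((u > delta) + (u > delta) + 3)
emit(delta)
for idx in u:
    if 16 < idx:
        delta = delta + 19
    delta = u[u]

3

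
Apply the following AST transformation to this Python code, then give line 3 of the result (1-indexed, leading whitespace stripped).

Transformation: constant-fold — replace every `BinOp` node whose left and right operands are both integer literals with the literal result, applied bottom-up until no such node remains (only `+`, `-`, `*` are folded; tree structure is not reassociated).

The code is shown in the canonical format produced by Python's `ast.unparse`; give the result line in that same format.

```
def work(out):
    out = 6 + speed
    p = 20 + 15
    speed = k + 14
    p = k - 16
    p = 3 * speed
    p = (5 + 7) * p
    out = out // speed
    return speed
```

Transformed code:
def work(out):
    out = 6 + speed
    p = 35
    speed = k + 14
    p = k - 16
    p = 3 * speed
    p = 12 * p
    out = out // speed
    return speed

p = 35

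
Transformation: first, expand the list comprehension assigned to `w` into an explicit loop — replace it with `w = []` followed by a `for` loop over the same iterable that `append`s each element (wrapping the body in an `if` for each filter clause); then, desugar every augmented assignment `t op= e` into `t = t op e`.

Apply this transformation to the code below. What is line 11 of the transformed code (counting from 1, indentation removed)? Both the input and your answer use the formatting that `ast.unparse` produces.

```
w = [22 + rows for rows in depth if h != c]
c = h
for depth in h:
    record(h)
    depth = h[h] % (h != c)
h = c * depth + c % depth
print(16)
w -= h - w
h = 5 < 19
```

Transformed code:
w = []
for rows in depth:
    if h != c:
        w.append(22 + rows)
c = h
for depth in h:
    record(h)
    depth = h[h] % (h != c)
h = c * depth + c % depth
print(16)
w = w - (h - w)
h = 5 < 19

w = w - (h - w)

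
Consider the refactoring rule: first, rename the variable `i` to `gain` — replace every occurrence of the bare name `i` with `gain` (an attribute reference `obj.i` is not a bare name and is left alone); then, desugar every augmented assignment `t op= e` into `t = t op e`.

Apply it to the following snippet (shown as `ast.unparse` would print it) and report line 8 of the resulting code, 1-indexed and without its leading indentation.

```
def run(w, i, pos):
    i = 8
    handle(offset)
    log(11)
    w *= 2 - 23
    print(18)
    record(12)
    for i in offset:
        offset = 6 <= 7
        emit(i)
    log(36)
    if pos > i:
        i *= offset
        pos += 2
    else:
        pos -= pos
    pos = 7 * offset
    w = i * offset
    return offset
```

Transformed code:
def run(w, gain, pos):
    gain = 8
    handle(offset)
    log(11)
    w = w * (2 - 23)
    print(18)
    record(12)
    for gain in offset:
        offset = 6 <= 7
        emit(gain)
    log(36)
    if pos > gain:
        gain = gain * offset
        pos = pos + 2
    else:
        pos = pos - pos
    pos = 7 * offset
    w = gain * offset
    return offset

for gain in offset:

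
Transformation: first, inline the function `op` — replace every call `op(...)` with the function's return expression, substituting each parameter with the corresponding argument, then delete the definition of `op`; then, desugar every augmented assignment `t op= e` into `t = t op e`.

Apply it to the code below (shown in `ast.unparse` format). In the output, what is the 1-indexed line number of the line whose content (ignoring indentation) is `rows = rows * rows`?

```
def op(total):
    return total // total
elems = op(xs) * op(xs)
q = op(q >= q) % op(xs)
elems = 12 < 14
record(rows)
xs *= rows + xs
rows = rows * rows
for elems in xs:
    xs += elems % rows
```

6

Transformed code:
elems = xs // xs * (xs // xs)
q = (q >= q) // (q >= q) % (xs // xs)
elems = 12 < 14
record(rows)
xs = xs * (rows + xs)
rows = rows * rows
for elems in xs:
    xs = xs + elems % rows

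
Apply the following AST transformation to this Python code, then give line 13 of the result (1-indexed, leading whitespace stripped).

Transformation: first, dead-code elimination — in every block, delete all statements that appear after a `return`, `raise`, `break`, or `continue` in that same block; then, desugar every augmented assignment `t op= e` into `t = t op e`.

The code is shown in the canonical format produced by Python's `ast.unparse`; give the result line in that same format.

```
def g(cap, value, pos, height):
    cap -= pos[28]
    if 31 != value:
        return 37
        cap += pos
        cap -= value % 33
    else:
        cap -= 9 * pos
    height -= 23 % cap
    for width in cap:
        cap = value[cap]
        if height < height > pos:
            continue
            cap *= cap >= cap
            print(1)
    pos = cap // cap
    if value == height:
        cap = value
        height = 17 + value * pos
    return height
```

Transformed code:
def g(cap, value, pos, height):
    cap = cap - pos[28]
    if 31 != value:
        return 37
    else:
        cap = cap - 9 * pos
    height = height - 23 % cap
    for width in cap:
        cap = value[cap]
        if height < height > pos:
            continue
    pos = cap // cap
    if value == height:
        cap = value
        height = 17 + value * pos
    return height

if value == height:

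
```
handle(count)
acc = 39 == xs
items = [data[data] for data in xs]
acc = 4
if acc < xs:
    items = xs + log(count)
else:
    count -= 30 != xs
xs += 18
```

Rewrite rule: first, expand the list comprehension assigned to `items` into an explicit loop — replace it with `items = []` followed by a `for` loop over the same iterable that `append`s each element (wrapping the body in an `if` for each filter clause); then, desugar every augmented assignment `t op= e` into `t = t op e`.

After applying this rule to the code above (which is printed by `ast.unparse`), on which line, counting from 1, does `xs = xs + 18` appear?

Transformed code:
handle(count)
acc = 39 == xs
items = []
for data in xs:
    items.append(data[data])
acc = 4
if acc < xs:
    items = xs + log(count)
else:
    count = count - (30 != xs)
xs = xs + 18

11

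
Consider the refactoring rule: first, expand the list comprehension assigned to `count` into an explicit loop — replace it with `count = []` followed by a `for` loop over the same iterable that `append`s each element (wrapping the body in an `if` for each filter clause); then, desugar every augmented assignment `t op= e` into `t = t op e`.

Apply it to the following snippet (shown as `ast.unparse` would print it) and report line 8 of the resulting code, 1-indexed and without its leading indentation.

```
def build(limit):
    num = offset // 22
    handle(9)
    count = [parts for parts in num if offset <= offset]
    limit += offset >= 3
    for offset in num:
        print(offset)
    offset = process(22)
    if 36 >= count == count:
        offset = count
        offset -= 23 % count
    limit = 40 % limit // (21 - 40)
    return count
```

limit = limit + (offset >= 3)

Transformed code:
def build(limit):
    num = offset // 22
    handle(9)
    count = []
    for parts in num:
        if offset <= offset:
            count.append(parts)
    limit = limit + (offset >= 3)
    for offset in num:
        print(offset)
    offset = process(22)
    if 36 >= count == count:
        offset = count
        offset = offset - 23 % count
    limit = 40 % limit // (21 - 40)
    return count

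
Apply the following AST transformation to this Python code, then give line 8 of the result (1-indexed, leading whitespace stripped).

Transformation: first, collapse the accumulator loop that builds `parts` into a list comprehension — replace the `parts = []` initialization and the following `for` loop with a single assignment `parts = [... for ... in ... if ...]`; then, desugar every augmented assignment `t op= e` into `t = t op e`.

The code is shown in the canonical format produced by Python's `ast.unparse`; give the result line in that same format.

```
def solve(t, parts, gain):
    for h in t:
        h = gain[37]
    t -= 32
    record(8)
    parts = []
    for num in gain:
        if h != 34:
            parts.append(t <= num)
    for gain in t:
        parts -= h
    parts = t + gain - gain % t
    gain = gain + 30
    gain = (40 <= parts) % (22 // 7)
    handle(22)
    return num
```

Transformed code:
def solve(t, parts, gain):
    for h in t:
        h = gain[37]
    t = t - 32
    record(8)
    parts = [t <= num for num in gain if h != 34]
    for gain in t:
        parts = parts - h
    parts = t + gain - gain % t
    gain = gain + 30
    gain = (40 <= parts) % (22 // 7)
    handle(22)
    return num

parts = parts - h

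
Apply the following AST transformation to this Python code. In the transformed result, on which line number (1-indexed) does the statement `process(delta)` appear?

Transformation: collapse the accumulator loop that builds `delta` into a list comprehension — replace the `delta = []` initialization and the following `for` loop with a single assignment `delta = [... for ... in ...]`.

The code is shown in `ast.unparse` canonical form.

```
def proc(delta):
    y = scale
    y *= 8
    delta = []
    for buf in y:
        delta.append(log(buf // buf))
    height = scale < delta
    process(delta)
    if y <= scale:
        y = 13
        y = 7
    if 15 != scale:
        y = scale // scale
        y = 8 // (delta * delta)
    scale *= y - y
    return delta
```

6

Transformed code:
def proc(delta):
    y = scale
    y *= 8
    delta = [log(buf // buf) for buf in y]
    height = scale < delta
    process(delta)
    if y <= scale:
        y = 13
        y = 7
    if 15 != scale:
        y = scale // scale
        y = 8 // (delta * delta)
    scale *= y - y
    return delta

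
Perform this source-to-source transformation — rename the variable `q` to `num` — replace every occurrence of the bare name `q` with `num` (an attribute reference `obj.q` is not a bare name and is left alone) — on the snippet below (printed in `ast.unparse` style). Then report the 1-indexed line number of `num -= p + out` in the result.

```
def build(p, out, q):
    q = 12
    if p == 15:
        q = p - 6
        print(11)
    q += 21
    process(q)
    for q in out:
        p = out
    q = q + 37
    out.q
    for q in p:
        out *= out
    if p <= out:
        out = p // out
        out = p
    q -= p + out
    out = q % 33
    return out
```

Transformed code:
def build(p, out, num):
    num = 12
    if p == 15:
        num = p - 6
        print(11)
    num += 21
    process(num)
    for num in out:
        p = out
    num = num + 37
    out.q
    for num in p:
        out *= out
    if p <= out:
        out = p // out
        out = p
    num -= p + out
    out = num % 33
    return out

17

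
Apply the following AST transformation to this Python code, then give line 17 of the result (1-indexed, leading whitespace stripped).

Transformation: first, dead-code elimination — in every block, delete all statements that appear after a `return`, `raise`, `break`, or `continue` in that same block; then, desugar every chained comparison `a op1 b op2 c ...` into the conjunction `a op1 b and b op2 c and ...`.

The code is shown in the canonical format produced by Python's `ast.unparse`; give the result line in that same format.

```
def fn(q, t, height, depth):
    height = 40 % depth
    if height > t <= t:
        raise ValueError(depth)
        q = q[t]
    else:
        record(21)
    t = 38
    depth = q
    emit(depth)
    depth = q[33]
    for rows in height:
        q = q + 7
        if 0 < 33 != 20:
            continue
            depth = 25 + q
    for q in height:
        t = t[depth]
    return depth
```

Transformed code:
def fn(q, t, height, depth):
    height = 40 % depth
    if height > t and t <= t:
        raise ValueError(depth)
    else:
        record(21)
    t = 38
    depth = q
    emit(depth)
    depth = q[33]
    for rows in height:
        q = q + 7
        if 0 < 33 and 33 != 20:
            continue
    for q in height:
        t = t[depth]
    return depth

return depth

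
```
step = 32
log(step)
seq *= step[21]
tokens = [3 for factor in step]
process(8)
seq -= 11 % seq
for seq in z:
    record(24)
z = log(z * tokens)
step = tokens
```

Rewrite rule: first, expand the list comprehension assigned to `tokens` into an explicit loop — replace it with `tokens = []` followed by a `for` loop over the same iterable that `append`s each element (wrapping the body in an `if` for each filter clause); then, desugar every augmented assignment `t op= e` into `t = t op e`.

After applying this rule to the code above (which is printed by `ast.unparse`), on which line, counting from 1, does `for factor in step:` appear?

5

Transformed code:
step = 32
log(step)
seq = seq * step[21]
tokens = []
for factor in step:
    tokens.append(3)
process(8)
seq = seq - 11 % seq
for seq in z:
    record(24)
z = log(z * tokens)
step = tokens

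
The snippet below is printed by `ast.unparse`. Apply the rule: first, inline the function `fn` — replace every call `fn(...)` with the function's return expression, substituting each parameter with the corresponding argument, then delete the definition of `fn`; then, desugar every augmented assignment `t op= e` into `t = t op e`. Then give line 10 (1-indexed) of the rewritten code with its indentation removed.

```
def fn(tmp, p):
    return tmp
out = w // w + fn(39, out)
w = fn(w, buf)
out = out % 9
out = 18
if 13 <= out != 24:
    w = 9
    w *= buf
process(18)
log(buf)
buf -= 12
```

Transformed code:
out = w // w + 39
w = w
out = out % 9
out = 18
if 13 <= out != 24:
    w = 9
    w = w * buf
process(18)
log(buf)
buf = buf - 12

buf = buf - 12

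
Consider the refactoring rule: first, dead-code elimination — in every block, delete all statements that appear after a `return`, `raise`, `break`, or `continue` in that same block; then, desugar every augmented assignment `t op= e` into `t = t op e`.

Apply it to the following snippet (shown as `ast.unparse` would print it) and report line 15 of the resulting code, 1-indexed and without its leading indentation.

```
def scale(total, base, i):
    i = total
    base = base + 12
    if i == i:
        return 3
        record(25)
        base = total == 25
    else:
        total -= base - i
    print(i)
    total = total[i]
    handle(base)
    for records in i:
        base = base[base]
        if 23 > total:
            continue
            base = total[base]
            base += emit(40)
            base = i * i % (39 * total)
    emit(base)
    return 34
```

emit(base)

Transformed code:
def scale(total, base, i):
    i = total
    base = base + 12
    if i == i:
        return 3
    else:
        total = total - (base - i)
    print(i)
    total = total[i]
    handle(base)
    for records in i:
        base = base[base]
        if 23 > total:
            continue
    emit(base)
    return 34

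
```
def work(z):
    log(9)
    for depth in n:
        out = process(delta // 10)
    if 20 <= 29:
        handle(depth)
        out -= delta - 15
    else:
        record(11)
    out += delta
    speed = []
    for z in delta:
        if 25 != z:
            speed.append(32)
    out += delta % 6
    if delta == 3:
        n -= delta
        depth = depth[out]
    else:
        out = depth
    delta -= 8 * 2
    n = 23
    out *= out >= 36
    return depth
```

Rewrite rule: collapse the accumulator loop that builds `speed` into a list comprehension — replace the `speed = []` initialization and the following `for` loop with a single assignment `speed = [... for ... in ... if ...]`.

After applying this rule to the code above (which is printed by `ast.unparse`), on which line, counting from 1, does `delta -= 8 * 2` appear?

18

Transformed code:
def work(z):
    log(9)
    for depth in n:
        out = process(delta // 10)
    if 20 <= 29:
        handle(depth)
        out -= delta - 15
    else:
        record(11)
    out += delta
    speed = [32 for z in delta if 25 != z]
    out += delta % 6
    if delta == 3:
        n -= delta
        depth = depth[out]
    else:
        out = depth
    delta -= 8 * 2
    n = 23
    out *= out >= 36
    return depth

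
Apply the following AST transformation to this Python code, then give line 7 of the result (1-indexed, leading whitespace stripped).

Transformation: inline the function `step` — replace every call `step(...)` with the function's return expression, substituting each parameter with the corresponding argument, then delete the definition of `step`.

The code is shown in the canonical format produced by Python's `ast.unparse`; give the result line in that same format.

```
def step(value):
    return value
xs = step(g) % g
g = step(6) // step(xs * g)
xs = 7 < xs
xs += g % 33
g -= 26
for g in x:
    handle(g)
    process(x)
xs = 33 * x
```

Transformed code:
xs = g % g
g = 6 // (xs * g)
xs = 7 < xs
xs += g % 33
g -= 26
for g in x:
    handle(g)
    process(x)
xs = 33 * x

handle(g)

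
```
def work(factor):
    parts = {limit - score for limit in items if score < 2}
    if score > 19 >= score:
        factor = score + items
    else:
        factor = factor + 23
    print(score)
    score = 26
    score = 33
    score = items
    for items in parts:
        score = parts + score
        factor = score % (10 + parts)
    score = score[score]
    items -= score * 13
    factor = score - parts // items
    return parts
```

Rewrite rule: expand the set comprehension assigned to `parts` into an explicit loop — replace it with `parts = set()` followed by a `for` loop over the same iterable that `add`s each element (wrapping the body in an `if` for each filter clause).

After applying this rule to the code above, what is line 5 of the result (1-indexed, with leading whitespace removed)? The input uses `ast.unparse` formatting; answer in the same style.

Transformed code:
def work(factor):
    parts = set()
    for limit in items:
        if score < 2:
            parts.add(limit - score)
    if score > 19 >= score:
        factor = score + items
    else:
        factor = factor + 23
    print(score)
    score = 26
    score = 33
    score = items
    for items in parts:
        score = parts + score
        factor = score % (10 + parts)
    score = score[score]
    items -= score * 13
    factor = score - parts // items
    return parts

parts.add(limit - score)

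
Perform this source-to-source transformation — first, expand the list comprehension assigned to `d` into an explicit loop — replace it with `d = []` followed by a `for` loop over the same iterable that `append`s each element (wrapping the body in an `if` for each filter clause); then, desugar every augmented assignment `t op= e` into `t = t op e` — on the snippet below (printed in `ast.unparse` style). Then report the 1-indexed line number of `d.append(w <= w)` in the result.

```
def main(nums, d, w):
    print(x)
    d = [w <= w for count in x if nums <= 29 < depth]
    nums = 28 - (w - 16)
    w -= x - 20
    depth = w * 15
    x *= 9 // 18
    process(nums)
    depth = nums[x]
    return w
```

6

Transformed code:
def main(nums, d, w):
    print(x)
    d = []
    for count in x:
        if nums <= 29 < depth:
            d.append(w <= w)
    nums = 28 - (w - 16)
    w = w - (x - 20)
    depth = w * 15
    x = x * (9 // 18)
    process(nums)
    depth = nums[x]
    return w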